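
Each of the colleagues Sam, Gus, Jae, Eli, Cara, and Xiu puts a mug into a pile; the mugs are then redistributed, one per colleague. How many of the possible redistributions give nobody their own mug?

This is the derangement count D_6: permutations of 6 items with no fixed point.
By inclusion–exclusion this is Σ_{j=0}^{6} (−1)^j C(6,j)·(6−j)!.
Computing: 720 − 720 + 360 − 120 + 30 − 6 + 1 = 265.

265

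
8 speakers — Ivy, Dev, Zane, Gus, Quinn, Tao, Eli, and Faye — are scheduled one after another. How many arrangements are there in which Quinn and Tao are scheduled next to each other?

10080

Place the 6 others and the Quinn-Tao pair as 7 objects in a line; the pair has 2 internal arrangements.
That gives 2 × 7! = 2 × 5040 = 10080.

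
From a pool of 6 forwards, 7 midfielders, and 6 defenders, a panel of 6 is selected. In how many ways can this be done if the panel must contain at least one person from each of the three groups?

Unrestricted: C(19,6) = 27132 ways to pick any 6 of the 19.
Selections missing a whole group: no forwards → C(13,6) = 1716; no midfielders → C(12,6) = 924; no defenders → C(13,6) = 1716.
Add back selections omitting two groups (i.e. drawn from a single group): C(6,6) + C(7,6) + C(6,6) = 9.
By inclusion–exclusion: 27132 − 4356 + 9 = 22785.

22785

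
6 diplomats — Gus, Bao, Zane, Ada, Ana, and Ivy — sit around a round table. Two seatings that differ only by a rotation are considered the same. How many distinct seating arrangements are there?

120

Fix one person's seat to break rotational symmetry; the remaining 5 people can be arranged in (5)! = 120 ways.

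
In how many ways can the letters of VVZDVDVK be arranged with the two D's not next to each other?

630

There are 8!/(4!·2!) = 840 arrangements of VVZDVDVK in total.
Arrangements with the D's together: treat DD as one letter, giving (7)!/(4!) = 210.
Subtracting, 840 − 210 = 630 arrangements keep the D's apart.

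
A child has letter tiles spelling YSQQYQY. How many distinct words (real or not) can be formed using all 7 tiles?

140

YSQQYQY has 7 letters with Q appearing 3 times and Y appearing 3 times.
Dividing 7! = 5040 by 3!·3! = 36 for the repeated letters gives 140.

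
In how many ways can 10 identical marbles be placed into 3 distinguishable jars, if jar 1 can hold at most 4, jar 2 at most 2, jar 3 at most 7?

9

By stars and bars, unrestricted non-negative solutions to x_1+…+x_3 = 10 number C(10+2,2) = 66.
Subtract solutions that violate a single cap (substitute x_i' = x_i − (cap_i+1)): x_1 ≥ 5 gives C(7,2) = 21; x_2 ≥ 3 gives C(9,2) = 36; x_3 ≥ 8 gives C(4,2) = 6. Together 63.
Add back pairs where two caps are both exceeded: 6 + 0 + 0 = 6.
By inclusion–exclusion the count is 66 − 63 + 6 = 9.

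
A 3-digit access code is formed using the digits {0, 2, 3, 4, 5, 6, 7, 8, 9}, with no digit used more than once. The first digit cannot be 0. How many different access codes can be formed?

448

The first digit has 9−1 = 8 choices (anything except 0).
The remaining 2 digits are filled from the other 8 symbols without repetition: 8 × 7 = 56.
Total: 8 × 56 = 448.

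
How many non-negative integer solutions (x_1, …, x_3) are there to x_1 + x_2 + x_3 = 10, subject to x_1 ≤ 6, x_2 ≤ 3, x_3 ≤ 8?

Ignoring the caps, the number of non-negative solutions to x_1+…+x_3 = 10 is C(12,2) = 66.
Subtract solutions that violate a single cap (substitute x_i' = x_i − (cap_i+1)): x_1 ≥ 7 gives C(5,2) = 10; x_2 ≥ 4 gives C(8,2) = 28; x_3 ≥ 9 gives C(3,2) = 3. Together 41.
No two caps can be exceeded simultaneously, so the pair terms are all 0.
By inclusion–exclusion the count is 66 − 41 + 0 = 25.

25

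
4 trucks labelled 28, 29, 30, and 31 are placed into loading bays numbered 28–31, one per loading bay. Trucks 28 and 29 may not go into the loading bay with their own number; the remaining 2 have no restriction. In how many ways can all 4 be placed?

Let Aᵢ (for i ∈ {28, 29}) be the placements that put truck i in its forbidden loading bay. Any j of these fix j positions, leaving (4−j)! ways to fill the rest, and there are C(2,j) ways to pick which j.
By inclusion–exclusion, the number of valid placements is Σ_{j=0}^{2} (−1)^j C(2,j)·(4−j)!.
Computing: 24 − 12 + 2 = 14.

14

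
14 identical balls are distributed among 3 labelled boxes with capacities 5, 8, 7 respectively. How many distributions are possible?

Without the upper bounds there are C(16,2) = 120 ways to split 14 among 3 boxes.
Subtract solutions that violate a single cap (substitute x_i' = x_i − (cap_i+1)): x_1 ≥ 6 gives C(10,2) = 45; x_2 ≥ 9 gives C(7,2) = 21; x_3 ≥ 8 gives C(8,2) = 28. Together 94.
Add back pairs where two caps are both exceeded: 0 + 1 + 0 = 1.
By inclusion–exclusion the count is 120 − 94 + 1 = 27.

27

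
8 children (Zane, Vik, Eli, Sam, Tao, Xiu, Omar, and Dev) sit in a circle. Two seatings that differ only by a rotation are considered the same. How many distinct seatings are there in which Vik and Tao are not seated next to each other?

3600

Without the restriction there are (7)! = 5040 seatings.
Those with Vik next to Tao: fuse the pair into one unit and seat 7 units around a circle — 2·(6)! = 1440.
Subtracting, 5040 − 1440 = 3600.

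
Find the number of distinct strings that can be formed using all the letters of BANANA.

60

BANANA has 6 letters with A appearing 3 times and N appearing twice.
So there are 6! / (3!·2!) = 60 distinguishable arrangements.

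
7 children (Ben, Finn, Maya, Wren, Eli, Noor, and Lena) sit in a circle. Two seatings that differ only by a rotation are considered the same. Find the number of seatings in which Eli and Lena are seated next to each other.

Glue Eli and Lena into a block (2 internal orders). Seating 6 units around a circle gives (5)! arrangements.
So 2 × (5)! = 2 × 120 = 240.

240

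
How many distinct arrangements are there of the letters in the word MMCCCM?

20

MMCCCM has 6 letters with C appearing 3 times and M appearing 3 times.
Dividing 6! = 720 by 3!·3! = 36 for the repeated letters gives 20.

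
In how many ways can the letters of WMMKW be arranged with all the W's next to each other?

12

Treat the 2 copies of W as a single block. The multiset to arrange is then {WW, K, M, M}, 4 items in all.
That gives (4)!/(2!) = 12 arrangements.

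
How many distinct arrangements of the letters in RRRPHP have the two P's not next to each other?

Total arrangements of RRRPHP: 6!/(3!·2!) = 60.
If the two P's are adjacent, glue them into one block, leaving 5 items to arrange: (5)!/(3!) = 20 ways.
Subtracting, 60 − 20 = 40 arrangements keep the P's apart.

40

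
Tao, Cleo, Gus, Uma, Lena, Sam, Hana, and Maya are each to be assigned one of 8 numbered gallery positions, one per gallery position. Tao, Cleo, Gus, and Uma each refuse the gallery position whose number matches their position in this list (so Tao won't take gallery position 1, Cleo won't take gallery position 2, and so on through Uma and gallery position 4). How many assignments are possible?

24024

Let Aᵢ (for 1 ≤ i ≤ 4) be the placements that put person i in their forbidden gallery position. Any j of these fix j positions, leaving (8−j)! ways to fill the rest, and there are C(4,j) ways to pick which j.
By inclusion–exclusion, the number of valid placements is Σ_{j=0}^{4} (−1)^j C(4,j)·(8−j)!.
Computing: 40320 − 20160 + 4320 − 480 + 24 = 24024.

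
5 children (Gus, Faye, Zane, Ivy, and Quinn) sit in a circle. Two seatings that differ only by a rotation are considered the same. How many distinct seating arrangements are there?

Around a circle, 5 distinct people have 5!/5 = (4)! = 24 rotationally distinct seatings.

24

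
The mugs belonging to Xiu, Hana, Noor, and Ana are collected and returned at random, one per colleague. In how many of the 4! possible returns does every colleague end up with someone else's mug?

This is the derangement count D_4: permutations of 4 items with no fixed point.
By inclusion–exclusion this is Σ_{j=0}^{4} (−1)^j C(4,j)·(4−j)!.
Computing: 24 − 24 + 12 − 4 + 1 = 9.

9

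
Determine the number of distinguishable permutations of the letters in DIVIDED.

420

DIVIDED has 7 letters with D appearing 3 times and I appearing twice.
The number of distinct arrangements is 7!/(3!·2!) = 5040/12 = 420.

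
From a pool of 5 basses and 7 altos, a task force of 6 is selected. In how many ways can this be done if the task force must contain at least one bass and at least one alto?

917

Total 6-person selections from all 12: C(12,6) = 924.
Selections missing a whole group: no basses → C(7,6) = 7; no altos → C(5,6) = 0.
Both groups omitted at once is impossible, so 924 − 7 = 917.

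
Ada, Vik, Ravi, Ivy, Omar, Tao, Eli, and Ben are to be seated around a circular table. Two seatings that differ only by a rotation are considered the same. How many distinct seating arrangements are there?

5040

Fix one person's seat to break rotational symmetry; the remaining 7 people can be arranged in (7)! = 5040 ways.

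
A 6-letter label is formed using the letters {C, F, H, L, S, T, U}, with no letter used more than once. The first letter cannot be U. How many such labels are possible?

The first letter has 7−1 = 6 choices (anything except U).
The remaining 5 letters are filled from the other 6 symbols without repetition: 6 × 5 × 4 × 3 × 2 = 720.
Total: 6 × 720 = 4320.

4320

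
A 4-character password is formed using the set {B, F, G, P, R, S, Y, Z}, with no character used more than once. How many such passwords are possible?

With no repetition, fill the 4 characters in order: 8 choices, then 7, down to 5.
That product is 8 × 7 × 6 × 5 = 1680.

1680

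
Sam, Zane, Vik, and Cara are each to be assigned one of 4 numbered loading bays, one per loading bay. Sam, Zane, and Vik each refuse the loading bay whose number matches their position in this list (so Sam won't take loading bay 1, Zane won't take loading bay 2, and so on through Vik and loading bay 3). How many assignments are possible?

11

Let Aᵢ (for i ∈ {1, 2, 3}) be the placements that put person i in their forbidden loading bay. Any j of these fix j positions, leaving (4−j)! ways to fill the rest, and there are C(3,j) ways to pick which j.
By inclusion–exclusion, the number of valid placements is Σ_{j=0}^{3} (−1)^j C(3,j)·(4−j)!.
Computing: 24 − 18 + 6 − 1 = 11.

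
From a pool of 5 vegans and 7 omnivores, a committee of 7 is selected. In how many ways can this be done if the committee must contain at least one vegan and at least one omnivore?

Total 7-person selections from all 12: C(12,7) = 792.
Subtract selections that omit an entire group: no vegans → C(7,7) = 1; no omnivores → C(5,7) = 0.
Both groups omitted at once is impossible, so 792 − 1 = 791.

791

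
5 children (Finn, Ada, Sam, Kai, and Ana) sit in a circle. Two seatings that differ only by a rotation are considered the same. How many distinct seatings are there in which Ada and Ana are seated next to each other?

Glue Ada and Ana into a block (2 internal orders). Seating 4 units around a circle gives (3)! arrangements.
So 2 × (3)! = 2 × 6 = 12.

12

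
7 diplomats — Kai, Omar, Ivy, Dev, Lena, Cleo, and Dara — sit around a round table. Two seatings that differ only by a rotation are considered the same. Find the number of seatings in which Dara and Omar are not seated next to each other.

480

All circular seatings of 7 people number (6)! = 720.
Those with Dara next to Omar: fuse the pair into one unit and seat 6 units around a circle — 2·(5)! = 240.
Subtracting, 720 − 240 = 480.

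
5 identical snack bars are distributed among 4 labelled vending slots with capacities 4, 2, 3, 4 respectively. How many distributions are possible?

40

Without the upper bounds there are C(8,3) = 56 ways to split 5 among 4 vending slots.
Subtract solutions that violate a single cap (substitute x_i' = x_i − (cap_i+1)): x_1 ≥ 5 gives C(3,3) = 1; x_2 ≥ 3 gives C(5,3) = 10; x_3 ≥ 4 gives C(4,3) = 4; x_4 ≥ 5 gives C(3,3) = 1. Together 16.
No two caps can be exceeded simultaneously, so the pair terms are all 0.
By inclusion–exclusion the count is 56 − 16 + 0 = 40.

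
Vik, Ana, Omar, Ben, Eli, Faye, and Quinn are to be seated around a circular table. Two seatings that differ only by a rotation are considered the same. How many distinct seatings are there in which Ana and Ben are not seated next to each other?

480

Without the restriction there are (6)! = 720 seatings.
Those with Ana next to Ben: fuse the pair into one unit and seat 6 units around a circle — 2·(5)! = 240.
Subtracting, 720 − 240 = 480.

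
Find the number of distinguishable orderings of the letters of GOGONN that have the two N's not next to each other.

There are 6!/(2!·2!·2!) = 90 arrangements of GOGONN in total.
If the two N's are adjacent, glue them into one block, leaving 5 items to arrange: (5)!/(2!·2!) = 30 ways.
Hence 90 − 30 = 60.

60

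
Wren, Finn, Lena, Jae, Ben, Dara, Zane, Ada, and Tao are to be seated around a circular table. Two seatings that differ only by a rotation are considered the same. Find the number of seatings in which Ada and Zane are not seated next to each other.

Without the restriction there are (8)! = 40320 seatings.
Those with Ada next to Zane: fuse the pair into one unit and seat 8 units around a circle — 2·(7)! = 10080.
Subtracting, 40320 − 10080 = 30240.

30240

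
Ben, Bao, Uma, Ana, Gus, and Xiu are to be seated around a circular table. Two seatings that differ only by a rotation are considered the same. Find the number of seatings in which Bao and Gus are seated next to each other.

48

Treat {Bao, Gus} as one unit (2 internal orders) and seat the resulting 5 units around the table: (4)! circular arrangements.
So 2 × (4)! = 2 × 24 = 48.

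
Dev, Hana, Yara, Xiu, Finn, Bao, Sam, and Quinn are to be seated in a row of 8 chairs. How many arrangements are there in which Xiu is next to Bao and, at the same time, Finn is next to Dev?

2880

Treat {Xiu,Bao} as one block (2 orders) and {Finn,Dev} as another (2 orders).
That leaves 6 units to arrange: 2 × 2 × 6! = 4 × 720 = 2880.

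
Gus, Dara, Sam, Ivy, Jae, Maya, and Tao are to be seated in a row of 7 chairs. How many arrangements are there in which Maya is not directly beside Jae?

3600

Of the 7! = 5040 arrangements, those with Maya and Jae adjacent number 2 × 6! = 1440 (treat the pair as a block with 2 internal orders).
Complementary counting: 5040 − 1440 = 3600.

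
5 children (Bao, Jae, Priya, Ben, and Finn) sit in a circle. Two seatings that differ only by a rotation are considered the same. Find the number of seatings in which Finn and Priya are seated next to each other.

Glue Finn and Priya into a block (2 internal orders). Seating 4 units around a circle gives (3)! arrangements.
So 2 × (3)! = 2 × 6 = 12.

12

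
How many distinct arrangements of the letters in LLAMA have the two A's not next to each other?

18

Total arrangements of LLAMA: 5!/(2!·2!) = 30.
If the two A's are adjacent, glue them into one block, leaving 4 items to arrange: (4)!/(2!) = 12 ways.
Subtracting, 30 − 12 = 18 arrangements keep the A's apart.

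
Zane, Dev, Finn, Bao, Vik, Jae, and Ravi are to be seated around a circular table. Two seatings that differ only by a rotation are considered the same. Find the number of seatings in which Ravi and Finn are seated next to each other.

Treat {Ravi, Finn} as one unit (2 internal orders) and seat the resulting 6 units around the table: (5)! circular arrangements.
So 2 × (5)! = 2 × 120 = 240.

240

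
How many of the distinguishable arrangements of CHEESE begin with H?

With the first slot taken by H, it remains to arrange the other 5 letters (CEESE).
Those 5 letters have E appearing 3 times, giving (5)!/(3!) = 20.

20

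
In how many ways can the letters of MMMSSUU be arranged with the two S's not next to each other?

150

There are 7!/(3!·2!·2!) = 210 arrangements of MMMSSUU in total.
Arrangements with the S's together: treat SS as one letter, giving (6)!/(3!·2!) = 60.
Subtracting, 210 − 60 = 150 arrangements keep the S's apart.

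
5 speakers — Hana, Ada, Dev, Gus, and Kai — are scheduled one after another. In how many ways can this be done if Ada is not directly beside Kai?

72

There are 5! = 120 arrangements in all. If Ada and Kai are adjacent, merging them into one block gives 2·(4)! = 48 arrangements.
So 120 − 48 = 72 arrangements keep them apart.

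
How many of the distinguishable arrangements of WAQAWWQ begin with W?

90

With the first slot taken by W, it remains to arrange the other 6 letters (AQAWWQ).
Those 6 letters have A appearing twice, Q appearing twice, and W appearing twice, giving (6)!/(2!·2!·2!) = 90.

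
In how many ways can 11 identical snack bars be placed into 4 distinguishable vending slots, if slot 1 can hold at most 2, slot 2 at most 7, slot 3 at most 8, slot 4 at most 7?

Without the upper bounds there are C(14,3) = 364 ways to split 11 among 4 vending slots.
Subtract solutions that violate a single cap (substitute x_i' = x_i − (cap_i+1)): x_1 ≥ 3 gives C(11,3) = 165; x_2 ≥ 8 gives C(6,3) = 20; x_3 ≥ 9 gives C(5,3) = 10; x_4 ≥ 8 gives C(6,3) = 20. Together 215.
Add back pairs where two caps are both exceeded: 1 + 0 + 1 + 0 + 0 + 0 = 2.
By inclusion–exclusion the count is 364 − 215 + 2 = 151.

151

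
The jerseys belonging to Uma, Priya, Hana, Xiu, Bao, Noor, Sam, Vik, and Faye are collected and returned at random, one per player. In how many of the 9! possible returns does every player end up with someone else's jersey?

Count assignments avoiding every fixed point. For any j of the 9 players fixed to their old jersey, the other 9−j can be arranged in (9−j)! ways.
By inclusion–exclusion this is Σ_{j=0}^{9} (−1)^j C(9,j)·(9−j)!.
Computing: 362880 − 362880 + 181440 − 60480 + 15120 − 3024 + 504 − 72 + 9 − 1 = 133496.

133496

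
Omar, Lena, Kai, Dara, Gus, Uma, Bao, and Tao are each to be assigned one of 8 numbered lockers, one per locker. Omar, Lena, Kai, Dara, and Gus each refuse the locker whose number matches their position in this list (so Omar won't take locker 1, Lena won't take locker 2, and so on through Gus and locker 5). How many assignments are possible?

Let Aᵢ (for 1 ≤ i ≤ 5) be the placements that put person i in their forbidden locker. Any j of these fix j positions, leaving (8−j)! ways to fill the rest, and there are C(5,j) ways to pick which j.
By inclusion–exclusion, the number of valid placements is Σ_{j=0}^{5} (−1)^j C(5,j)·(8−j)!.
Computing: 40320 − 25200 + 7200 − 1200 + 120 − 6 = 21234.

21234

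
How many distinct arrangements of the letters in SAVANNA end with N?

With the last slot taken by N, it remains to arrange the other 6 letters (SAVANA).
Those 6 letters have A appearing 3 times, giving (6)!/(3!) = 120.

120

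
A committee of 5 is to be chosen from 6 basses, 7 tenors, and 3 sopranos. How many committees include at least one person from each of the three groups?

2730

Total 5-person selections from all 16: C(16,5) = 4368.
Subtract selections that omit an entire group: no basses → C(10,5) = 252; no tenors → C(9,5) = 126; no sopranos → C(13,5) = 1287.
Add back selections omitting two groups (i.e. drawn from a single group): C(6,5) + C(7,5) + C(3,5) = 27.
By inclusion–exclusion: 4368 − 1665 + 27 = 2730.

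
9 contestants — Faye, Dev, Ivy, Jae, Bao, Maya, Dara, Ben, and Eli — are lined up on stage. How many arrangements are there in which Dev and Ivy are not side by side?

282240

Of the 9! = 362880 arrangements, those with Dev and Ivy adjacent number 2 × 8! = 80640 (treat the pair as a block with 2 internal orders).
So 362880 − 80640 = 282240 arrangements keep them apart.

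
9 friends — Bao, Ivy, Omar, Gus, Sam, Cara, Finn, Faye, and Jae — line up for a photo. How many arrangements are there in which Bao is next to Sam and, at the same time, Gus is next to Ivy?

20160

Treat {Bao,Sam} as one block (2 orders) and {Gus,Ivy} as another (2 orders).
That leaves 7 units to arrange: 2 × 2 × 7! = 4 × 5040 = 20160.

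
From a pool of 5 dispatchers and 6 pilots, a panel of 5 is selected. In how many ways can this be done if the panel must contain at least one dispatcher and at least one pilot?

455

Unrestricted: C(11,5) = 462 ways to pick any 5 of the 11.
Subtract selections that omit an entire group: no dispatchers → C(6,5) = 6; no pilots → C(5,5) = 1.
Both groups omitted at once is impossible, so 462 − 7 = 455.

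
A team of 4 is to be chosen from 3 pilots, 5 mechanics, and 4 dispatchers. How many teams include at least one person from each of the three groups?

Unrestricted: C(12,4) = 495 ways to pick any 4 of the 12.
Subtract selections that omit an entire group: no pilots → C(9,4) = 126; no mechanics → C(7,4) = 35; no dispatchers → C(8,4) = 70.
Add back selections omitting two groups (i.e. drawn from a single group): C(3,4) + C(5,4) + C(4,4) = 6.
By inclusion–exclusion: 495 − 231 + 6 = 270.

270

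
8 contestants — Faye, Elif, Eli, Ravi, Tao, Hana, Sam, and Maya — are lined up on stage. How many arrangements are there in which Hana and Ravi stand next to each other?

10080

Place the 6 others and the Hana-Ravi pair as 7 objects in a line; the pair has 2 internal arrangements.
That gives 2 × 7! = 2 × 5040 = 10080.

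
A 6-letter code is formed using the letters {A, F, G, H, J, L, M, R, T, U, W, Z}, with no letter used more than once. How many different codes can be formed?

This is a permutation of 6 out of 12: P(12,6) = 12!/6!.
That product is 12 × 11 × 10 × 9 × 8 × 7 = 665280.

665280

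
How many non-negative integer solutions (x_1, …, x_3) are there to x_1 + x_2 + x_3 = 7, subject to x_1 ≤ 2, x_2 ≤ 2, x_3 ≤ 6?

By stars and bars, unrestricted non-negative solutions to x_1+…+x_3 = 7 number C(7+2,2) = 36.
Subtract solutions that violate a single cap (substitute x_i' = x_i − (cap_i+1)): x_1 ≥ 3 gives C(6,2) = 15; x_2 ≥ 3 gives C(6,2) = 15; x_3 ≥ 7 gives C(2,2) = 1. Together 31.
Add back pairs where two caps are both exceeded: 3 + 0 + 0 = 3.
By inclusion–exclusion the count is 36 − 31 + 3 = 8.

8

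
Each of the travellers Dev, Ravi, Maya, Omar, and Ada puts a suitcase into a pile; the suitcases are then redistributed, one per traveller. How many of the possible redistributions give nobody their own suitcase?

44

This is the derangement count D_5: permutations of 5 items with no fixed point.
By inclusion–exclusion this is Σ_{j=0}^{5} (−1)^j C(5,j)·(5−j)!.
Computing: 120 − 120 + 60 − 20 + 5 − 1 = 44.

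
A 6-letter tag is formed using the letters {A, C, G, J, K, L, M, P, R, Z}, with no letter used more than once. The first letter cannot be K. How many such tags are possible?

The first letter has 10−1 = 9 choices (anything except K).
The remaining 5 letters are filled from the other 9 symbols without repetition: 9 × 8 × 7 × 6 × 5 = 15120.
Total: 9 × 15120 = 136080.

136080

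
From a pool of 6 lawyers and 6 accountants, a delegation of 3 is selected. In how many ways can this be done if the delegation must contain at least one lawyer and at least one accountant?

180

Total 3-person selections from all 12: C(12,3) = 220.
Selections missing a whole group: no lawyers → C(6,3) = 20; no accountants → C(6,3) = 20.
Both groups omitted at once is impossible, so 220 − 40 = 180.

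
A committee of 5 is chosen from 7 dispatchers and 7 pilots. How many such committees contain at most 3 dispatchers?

1736

Split by how many dispatchers are chosen (0 through 3).
Sum: C(7,0)·C(7,5) + C(7,1)·C(7,4) + C(7,2)·C(7,3) + C(7,3)·C(7,2) = 21 + 245 + 735 + 735 = 1736.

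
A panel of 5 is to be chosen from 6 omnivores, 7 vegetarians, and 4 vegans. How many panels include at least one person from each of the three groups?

4214

Total 5-person selections from all 17: C(17,5) = 6188.
Selections missing a whole group: no omnivores → C(11,5) = 462; no vegetarians → C(10,5) = 252; no vegans → C(13,5) = 1287.
Add back selections omitting two groups (i.e. drawn from a single group): C(6,5) + C(7,5) + C(4,5) = 27.
By inclusion–exclusion: 6188 − 2001 + 27 = 4214.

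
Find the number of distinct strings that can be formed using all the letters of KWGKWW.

60

Letter multiplicities in KWGKWW: G×1, K×2, W×3.
The number of distinct arrangements is 6!/(3!·2!) = 720/12 = 60.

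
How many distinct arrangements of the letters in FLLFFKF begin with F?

60

Fix F in the first position and arrange the remaining 6 letters.
Those 6 letters have F appearing 3 times and L appearing twice, giving (6)!/(3!·2!) = 60.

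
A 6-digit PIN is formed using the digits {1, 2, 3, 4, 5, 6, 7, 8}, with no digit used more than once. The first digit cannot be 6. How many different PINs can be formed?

The first digit has 8−1 = 7 choices (anything except 6).
The remaining 5 digits are filled from the other 7 symbols without repetition: 7 × 6 × 5 × 4 × 3 = 2520.
Total: 7 × 2520 = 17640.

17640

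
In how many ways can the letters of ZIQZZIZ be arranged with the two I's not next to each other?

Total arrangements of ZIQZZIZ: 7!/(4!·2!) = 105.
If the two I's are adjacent, glue them into one block, leaving 6 items to arrange: (6)!/(4!) = 30 ways.
Hence 105 − 30 = 75.

75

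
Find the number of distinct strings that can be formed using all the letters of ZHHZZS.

ZHHZZS has 6 letters with H appearing twice and Z appearing 3 times.
So there are 6! / (3!·2!) = 60 distinguishable arrangements.

60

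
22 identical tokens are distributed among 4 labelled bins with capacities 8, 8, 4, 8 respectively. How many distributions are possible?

Without the upper bounds there are C(25,3) = 2300 ways to split 22 among 4 bins.
Subtract solutions that violate a single cap (substitute x_i' = x_i − (cap_i+1)): x_1 ≥ 9 gives C(16,3) = 560; x_2 ≥ 9 gives C(16,3) = 560; x_3 ≥ 5 gives C(20,3) = 1140; x_4 ≥ 9 gives C(16,3) = 560. Together 2820.
Add back pairs where two caps are both exceeded: 35 + 165 + 35 + 165 + 35 + 165 = 600.
By inclusion–exclusion the count is 2300 − 2820 + 600 = 80.

80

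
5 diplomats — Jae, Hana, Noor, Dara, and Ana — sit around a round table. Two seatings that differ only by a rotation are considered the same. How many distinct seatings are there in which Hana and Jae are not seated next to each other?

12

Without the restriction there are (4)! = 24 seatings.
Seatings with Hana beside Jae: treat them as a block with 2 internal orders, giving 2 × (3)! = 12.
Subtracting, 24 − 12 = 12.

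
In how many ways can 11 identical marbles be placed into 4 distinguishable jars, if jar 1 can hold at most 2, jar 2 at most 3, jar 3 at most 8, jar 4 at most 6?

74

Ignoring the caps, the number of non-negative solutions to x_1+…+x_4 = 11 is C(14,3) = 364.
Subtract solutions that violate a single cap (substitute x_i' = x_i − (cap_i+1)): x_1 ≥ 3 gives C(11,3) = 165; x_2 ≥ 4 gives C(10,3) = 120; x_3 ≥ 9 gives C(5,3) = 10; x_4 ≥ 7 gives C(7,3) = 35. Together 330.
Add back pairs where two caps are both exceeded: 35 + 0 + 4 + 0 + 1 + 0 = 40.
By inclusion–exclusion the count is 364 − 330 + 40 = 74.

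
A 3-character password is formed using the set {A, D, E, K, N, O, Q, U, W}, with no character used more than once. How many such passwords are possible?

With no repetition, fill the 3 characters in order: 9 choices, then 8, down to 7.
9 × 8 × 7 = 504.

504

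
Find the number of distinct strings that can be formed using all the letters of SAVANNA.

420

The 7 letters of SAVANNA have repeats: A appearing 3 times and N appearing twice.
The number of distinct arrangements is 7!/(3!·2!) = 5040/12 = 420.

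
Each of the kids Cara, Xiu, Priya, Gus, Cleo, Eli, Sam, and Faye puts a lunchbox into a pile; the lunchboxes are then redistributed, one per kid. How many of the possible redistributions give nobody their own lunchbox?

14833

Let Aᵢ be the assignments in which kid i gets their own lunchbox. We want the size of the complement of A₁∪…∪A_8.
By inclusion–exclusion this is Σ_{j=0}^{8} (−1)^j C(8,j)·(8−j)!.
Computing: 40320 − 40320 + 20160 − 6720 + 1680 − 336 + 56 − 8 + 1 = 14833.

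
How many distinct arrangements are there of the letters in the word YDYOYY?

YDYOYY has 6 letters with Y appearing 4 times.
So there are 6! / (4!) = 30 distinguishable arrangements.

30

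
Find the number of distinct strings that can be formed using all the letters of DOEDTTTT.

The 8 letters of DOEDTTTT have repeats: D appearing twice and T appearing 4 times.
Dividing 8! = 40320 by 4!·2! = 48 for the repeated letters gives 840.

840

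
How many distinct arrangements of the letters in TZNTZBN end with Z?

Fix Z in the last position and arrange the remaining 6 letters.
Those 6 letters have N appearing twice and T appearing twice, giving (6)!/(2!·2!) = 180.

180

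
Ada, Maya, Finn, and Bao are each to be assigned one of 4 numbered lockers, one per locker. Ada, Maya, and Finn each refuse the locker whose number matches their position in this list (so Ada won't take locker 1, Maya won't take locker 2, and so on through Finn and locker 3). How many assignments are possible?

Let Aᵢ (for i ∈ {1, 2, 3}) be the placements that put person i in their forbidden locker. Any j of these fix j positions, leaving (4−j)! ways to fill the rest, and there are C(3,j) ways to pick which j.
By inclusion–exclusion, the number of valid placements is Σ_{j=0}^{3} (−1)^j C(3,j)·(4−j)!.
Computing: 24 − 18 + 6 − 1 = 11.

11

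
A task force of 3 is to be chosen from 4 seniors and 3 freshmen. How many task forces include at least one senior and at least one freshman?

Unrestricted: C(7,3) = 35 ways to pick any 3 of the 7.
Subtract selections that omit an entire group: no seniors → C(3,3) = 1; no freshmen → C(4,3) = 4.
Both groups omitted at once is impossible, so 35 − 5 = 30.

30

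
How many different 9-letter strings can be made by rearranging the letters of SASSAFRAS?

The 9 letters of SASSAFRAS have repeats: A appearing 3 times and S appearing 4 times.
Dividing 9! = 362880 by 4!·3! = 144 for the repeated letters gives 2520.

2520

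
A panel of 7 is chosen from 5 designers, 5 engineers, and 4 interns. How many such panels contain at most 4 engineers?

Split by how many engineers are chosen (0 through 4).
Sum: C(5,0)·C(9,7) + C(5,1)·C(9,6) + C(5,2)·C(9,5) + C(5,3)·C(9,4) + C(5,4)·C(9,3) = 36 + 420 + 1260 + 1260 + 420 = 3396.

3396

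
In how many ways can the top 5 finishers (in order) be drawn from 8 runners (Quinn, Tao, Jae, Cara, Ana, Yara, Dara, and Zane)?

There are 8 choices for 1st place, 7 for 2nd, and so on down to 4 for position 5.
That gives 8 × 7 × 6 × 5 × 4 = 6720.

6720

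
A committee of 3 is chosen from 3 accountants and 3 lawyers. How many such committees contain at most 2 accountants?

Split by how many accountants are chosen (0 through 2).
Sum: C(3,0)·C(3,3) + C(3,1)·C(3,2) + C(3,2)·C(3,1) = 1 + 9 + 9 = 19.

19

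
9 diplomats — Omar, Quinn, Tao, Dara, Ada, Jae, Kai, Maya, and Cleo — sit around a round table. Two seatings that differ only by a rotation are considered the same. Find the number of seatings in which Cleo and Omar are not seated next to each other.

30240

Without the restriction there are (8)! = 40320 seatings.
Seatings with Cleo beside Omar: treat them as a block with 2 internal orders, giving 2 × (7)! = 10080.
Subtracting, 40320 − 10080 = 30240.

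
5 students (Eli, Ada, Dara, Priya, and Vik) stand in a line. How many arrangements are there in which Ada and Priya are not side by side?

Of the 5! = 120 arrangements, those with Ada and Priya adjacent number 2 × 4! = 48 (treat the pair as a block with 2 internal orders).
Complementary counting: 120 − 48 = 72.

72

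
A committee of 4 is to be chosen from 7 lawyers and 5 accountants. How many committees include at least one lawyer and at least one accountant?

Total 4-person selections from all 12: C(12,4) = 495.
Selections missing a whole group: no lawyers → C(5,4) = 5; no accountants → C(7,4) = 35.
Both groups omitted at once is impossible, so 495 − 40 = 455.

455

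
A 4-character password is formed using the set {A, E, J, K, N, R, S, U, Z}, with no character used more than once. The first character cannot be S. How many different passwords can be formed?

2688

The first character has 9−1 = 8 choices (anything except S).
The remaining 3 characters are filled from the other 8 symbols without repetition: 8 × 7 × 6 = 336.
Total: 8 × 336 = 2688.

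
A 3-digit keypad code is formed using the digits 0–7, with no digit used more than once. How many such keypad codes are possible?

Choose and order 3 of the 8 symbols: the first digit has 8 options, the next 7, then 6.
That product is 8 × 7 × 6 = 336.

336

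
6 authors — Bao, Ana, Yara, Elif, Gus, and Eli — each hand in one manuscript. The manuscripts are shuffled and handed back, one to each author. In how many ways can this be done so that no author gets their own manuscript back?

265

Count assignments avoiding every fixed point. For any j of the 6 authors fixed to their own manuscript, the other 6−j can be arranged in (6−j)! ways.
By inclusion–exclusion this is Σ_{j=0}^{6} (−1)^j C(6,j)·(6−j)!.
Computing: 720 − 720 + 360 − 120 + 30 − 6 + 1 = 265.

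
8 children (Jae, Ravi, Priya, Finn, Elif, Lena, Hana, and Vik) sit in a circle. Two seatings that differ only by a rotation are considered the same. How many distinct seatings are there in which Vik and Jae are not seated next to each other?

3600

Without the restriction there are (7)! = 5040 seatings.
Those with Vik next to Jae: fuse the pair into one unit and seat 7 units around a circle — 2·(6)! = 1440.
Subtracting, 5040 − 1440 = 3600.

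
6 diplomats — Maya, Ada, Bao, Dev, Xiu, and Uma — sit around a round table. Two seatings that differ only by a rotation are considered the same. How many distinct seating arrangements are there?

120

Around a circle, 6 distinct people have 6!/6 = (5)! = 120 rotationally distinct seatings.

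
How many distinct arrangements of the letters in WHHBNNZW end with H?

With the last slot taken by H, it remains to arrange the other 7 letters (WHBNNZW).
Those 7 letters have N appearing twice and W appearing twice, giving (7)!/(2!·2!) = 1260.

1260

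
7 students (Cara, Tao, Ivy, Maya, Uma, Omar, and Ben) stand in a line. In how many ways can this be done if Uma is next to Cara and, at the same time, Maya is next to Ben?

Treat {Uma,Cara} as one block (2 orders) and {Maya,Ben} as another (2 orders).
That leaves 5 units to arrange: 2 × 2 × 5! = 4 × 120 = 480.

480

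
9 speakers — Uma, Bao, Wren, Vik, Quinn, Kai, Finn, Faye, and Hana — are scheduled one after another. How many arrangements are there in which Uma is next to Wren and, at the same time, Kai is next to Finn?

Treat {Uma,Wren} as one block (2 orders) and {Kai,Finn} as another (2 orders).
That leaves 7 units to arrange: 2 × 2 × 7! = 4 × 5040 = 20160.

20160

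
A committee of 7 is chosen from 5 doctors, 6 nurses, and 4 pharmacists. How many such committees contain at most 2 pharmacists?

Split by how many pharmacists are chosen (0 through 2).
Sum: C(4,0)·C(11,7) + C(4,1)·C(11,6) + C(4,2)·C(11,5) = 330 + 1848 + 2772 = 4950.

4950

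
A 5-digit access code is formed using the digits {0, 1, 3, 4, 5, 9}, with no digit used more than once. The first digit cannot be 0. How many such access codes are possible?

600

The first digit has 6−1 = 5 choices (anything except 0).
The remaining 4 digits are filled from the other 5 symbols without repetition: 5 × 4 × 3 × 2 = 120.
Total: 5 × 120 = 600.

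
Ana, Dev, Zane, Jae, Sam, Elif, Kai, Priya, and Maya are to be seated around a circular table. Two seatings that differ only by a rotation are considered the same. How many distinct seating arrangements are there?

Seat Ana anywhere (absorbing the rotational symmetry), then permute the other 8: (8)! = 40320.

40320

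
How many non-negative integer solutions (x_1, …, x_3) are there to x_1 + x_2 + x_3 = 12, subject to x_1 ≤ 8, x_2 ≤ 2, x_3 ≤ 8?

18

Without the upper bounds there are C(14,2) = 91 ways to split 12 among 3 variables.
Subtract solutions that violate a single cap (substitute x_i' = x_i − (cap_i+1)): x_1 ≥ 9 gives C(5,2) = 10; x_2 ≥ 3 gives C(11,2) = 55; x_3 ≥ 9 gives C(5,2) = 10. Together 75.
Add back pairs where two caps are both exceeded: 1 + 0 + 1 = 2.
By inclusion–exclusion the count is 91 − 75 + 2 = 18.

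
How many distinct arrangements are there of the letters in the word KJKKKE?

30

The 6 letters of KJKKKE have repeats: K appearing 4 times.
The number of distinct arrangements is 6!/(4!) = 720/24 = 30.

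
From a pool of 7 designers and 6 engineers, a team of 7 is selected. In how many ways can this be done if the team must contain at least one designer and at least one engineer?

Total 7-person selections from all 13: C(13,7) = 1716.
Subtract selections that omit an entire group: no designers → C(6,7) = 0; no engineers → C(7,7) = 1.
Both groups omitted at once is impossible, so 1716 − 1 = 1715.

1715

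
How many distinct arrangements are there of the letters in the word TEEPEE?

30

TEEPEE has 6 letters with E appearing 4 times.
Dividing 6! = 720 by 4! = 24 for the repeated letters gives 30.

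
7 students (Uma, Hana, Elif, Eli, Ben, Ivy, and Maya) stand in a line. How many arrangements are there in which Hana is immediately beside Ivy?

1440

Place the 5 others and the Hana-Ivy pair as 6 objects in a line; the pair has 2 internal arrangements.
That gives 2 × 6! = 2 × 720 = 1440.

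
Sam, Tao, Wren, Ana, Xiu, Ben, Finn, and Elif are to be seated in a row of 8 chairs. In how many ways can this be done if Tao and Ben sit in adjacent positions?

10080

Place the 6 others and the Tao-Ben pair as 7 objects in a line; the pair has 2 internal arrangements.
That gives 2 × 7! = 2 × 5040 = 10080.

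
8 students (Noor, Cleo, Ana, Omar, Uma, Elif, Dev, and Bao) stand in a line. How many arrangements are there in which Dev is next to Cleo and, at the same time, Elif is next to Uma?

2880

Treat {Dev,Cleo} as one block (2 orders) and {Elif,Uma} as another (2 orders).
That leaves 6 units to arrange: 2 × 2 × 6! = 4 × 720 = 2880.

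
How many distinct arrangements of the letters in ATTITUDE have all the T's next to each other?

Treat the 3 copies of T as a single block. The multiset to arrange is then {TTT, A, D, E, I, U}, 6 items in all.
All 6 items are distinct, so there are (6)! = 720 arrangements.

720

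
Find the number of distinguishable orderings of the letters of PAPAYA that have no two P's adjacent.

Total arrangements of PAPAYA: 6!/(3!·2!) = 60.
Arrangements with the P's together: treat PP as one letter, giving (5)!/(3!) = 20.
Hence 60 − 20 = 40.

40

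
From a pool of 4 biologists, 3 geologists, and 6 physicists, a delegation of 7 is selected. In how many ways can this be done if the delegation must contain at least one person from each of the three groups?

With no constraint there are C(13,7) = 1716 possible selections.
Selections missing a whole group: no biologists → C(9,7) = 36; no geologists → C(10,7) = 120; no physicists → C(7,7) = 1.
Add back selections omitting two groups (i.e. drawn from a single group): C(4,7) + C(3,7) + C(6,7) = 0.
By inclusion–exclusion: 1716 − 157 + 0 = 1559.

1559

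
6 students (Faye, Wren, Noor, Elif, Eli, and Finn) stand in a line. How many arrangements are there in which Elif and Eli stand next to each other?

240

Place the 4 others and the Elif-Eli pair as 5 objects in a line; the pair has 2 internal arrangements.
That gives 2 × 5! = 2 × 120 = 240.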